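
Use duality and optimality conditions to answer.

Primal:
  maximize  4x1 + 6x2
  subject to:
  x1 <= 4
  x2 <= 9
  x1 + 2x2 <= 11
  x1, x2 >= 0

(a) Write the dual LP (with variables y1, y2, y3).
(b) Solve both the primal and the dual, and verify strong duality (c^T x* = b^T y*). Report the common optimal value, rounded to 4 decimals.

The standard primal-dual pair for 'max c^T x s.t. A x <= b, x >= 0' is:
  Dual:  min b^T y  s.t.  A^T y >= c,  y >= 0.

So the dual LP is:
  minimize  4y1 + 9y2 + 11y3
  subject to:
    y1 + y3 >= 4
    y2 + 2y3 >= 6
    y1, y2, y3 >= 0

Solving the primal: x* = (4, 3.5).
  primal value c^T x* = 37.
Solving the dual: y* = (1, 0, 3).
  dual value b^T y* = 37.
Strong duality: c^T x* = b^T y*. Confirmed.

37


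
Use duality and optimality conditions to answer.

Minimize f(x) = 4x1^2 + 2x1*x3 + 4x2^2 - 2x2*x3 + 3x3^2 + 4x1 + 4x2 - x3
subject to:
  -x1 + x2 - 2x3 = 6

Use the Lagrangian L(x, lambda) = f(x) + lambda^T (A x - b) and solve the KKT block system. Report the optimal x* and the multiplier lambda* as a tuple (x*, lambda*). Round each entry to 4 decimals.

Form the Lagrangian:
  L(x, lambda) = (1/2) x^T Q x + c^T x + lambda^T (A x - b)
Stationarity (grad_x L = 0): Q x + c + A^T lambda = 0.
Primal feasibility: A x = b.

This gives the KKT block system:
  [ Q   A^T ] [ x     ]   [-c ]
  [ A    0  ] [ lambda ] = [ b ]

Solving the linear system:
  x*      = (-1, 0, -2.5)
  lambda* = (-9)
  f(x*)   = 26.25

x* = (-1, 0, -2.5), lambda* = (-9)


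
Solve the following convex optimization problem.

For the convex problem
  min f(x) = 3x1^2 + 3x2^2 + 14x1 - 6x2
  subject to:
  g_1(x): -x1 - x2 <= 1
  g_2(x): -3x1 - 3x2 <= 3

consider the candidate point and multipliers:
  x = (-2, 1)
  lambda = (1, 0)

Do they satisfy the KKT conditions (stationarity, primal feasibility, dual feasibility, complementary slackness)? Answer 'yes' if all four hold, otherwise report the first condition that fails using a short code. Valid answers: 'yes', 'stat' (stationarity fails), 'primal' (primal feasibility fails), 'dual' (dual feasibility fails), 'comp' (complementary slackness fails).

Gradient of f: grad f(x) = Q x + c = (2, 0)
Constraint values g_i(x) = a_i^T x - b_i:
  g_1((-2, 1)) = 0
  g_2((-2, 1)) = 0
Stationarity residual: grad f(x) + sum_i lambda_i a_i = (1, -1)
  -> stationarity FAILS
Primal feasibility (all g_i <= 0): OK
Dual feasibility (all lambda_i >= 0): OK
Complementary slackness (lambda_i * g_i(x) = 0 for all i): OK

Verdict: the first failing condition is stationarity -> stat.

stat


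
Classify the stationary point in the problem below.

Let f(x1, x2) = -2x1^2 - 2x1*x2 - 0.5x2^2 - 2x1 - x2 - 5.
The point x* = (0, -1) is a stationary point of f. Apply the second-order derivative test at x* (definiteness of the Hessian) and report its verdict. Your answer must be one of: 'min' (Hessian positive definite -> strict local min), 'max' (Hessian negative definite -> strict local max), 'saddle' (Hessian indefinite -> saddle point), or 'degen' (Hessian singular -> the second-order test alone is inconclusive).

Compute the Hessian H = grad^2 f:
  H = [[-4, -2], [-2, -1]]
Verify stationarity: grad f(x*) = H x* + g = (0, 0).
Eigenvalues of H: -5, 0.
H has a zero eigenvalue (singular; negative semidefinite but not definite), so H is neither positive definite, negative definite, nor indefinite. The second-order test alone is inconclusive -> degen.
(Indeed, f is constant along the null direction of H through x*, so x* is not a strict local extremum.)

degen


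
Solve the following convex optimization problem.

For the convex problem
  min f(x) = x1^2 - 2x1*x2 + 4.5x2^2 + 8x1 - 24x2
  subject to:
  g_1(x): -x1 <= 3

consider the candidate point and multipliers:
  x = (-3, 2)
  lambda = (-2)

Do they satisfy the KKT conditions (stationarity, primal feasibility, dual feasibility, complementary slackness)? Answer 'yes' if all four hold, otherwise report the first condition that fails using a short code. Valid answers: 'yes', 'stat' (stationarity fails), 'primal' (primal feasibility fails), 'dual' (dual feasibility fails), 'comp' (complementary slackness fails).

Gradient of f: grad f(x) = Q x + c = (-2, 0)
Constraint values g_i(x) = a_i^T x - b_i:
  g_1((-3, 2)) = 0
Stationarity residual: grad f(x) + sum_i lambda_i a_i = (0, 0)
  -> stationarity OK
Primal feasibility (all g_i <= 0): OK
Dual feasibility (all lambda_i >= 0): FAILS
Complementary slackness (lambda_i * g_i(x) = 0 for all i): OK

Verdict: the first failing condition is dual_feasibility -> dual.

dual


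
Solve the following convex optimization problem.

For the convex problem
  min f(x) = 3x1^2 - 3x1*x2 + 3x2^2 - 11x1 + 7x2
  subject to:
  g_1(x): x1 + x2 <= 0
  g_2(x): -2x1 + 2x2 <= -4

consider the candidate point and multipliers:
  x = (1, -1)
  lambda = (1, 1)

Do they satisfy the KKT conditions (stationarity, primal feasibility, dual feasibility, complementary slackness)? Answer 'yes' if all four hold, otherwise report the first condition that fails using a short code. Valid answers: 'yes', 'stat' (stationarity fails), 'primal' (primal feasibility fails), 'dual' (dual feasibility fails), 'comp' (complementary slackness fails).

Gradient of f: grad f(x) = Q x + c = (-2, -2)
Constraint values g_i(x) = a_i^T x - b_i:
  g_1((1, -1)) = 0
  g_2((1, -1)) = 0
Stationarity residual: grad f(x) + sum_i lambda_i a_i = (-3, 1)
  -> stationarity FAILS
Primal feasibility (all g_i <= 0): OK
Dual feasibility (all lambda_i >= 0): OK
Complementary slackness (lambda_i * g_i(x) = 0 for all i): OK

Verdict: the first failing condition is stationarity -> stat.

stat


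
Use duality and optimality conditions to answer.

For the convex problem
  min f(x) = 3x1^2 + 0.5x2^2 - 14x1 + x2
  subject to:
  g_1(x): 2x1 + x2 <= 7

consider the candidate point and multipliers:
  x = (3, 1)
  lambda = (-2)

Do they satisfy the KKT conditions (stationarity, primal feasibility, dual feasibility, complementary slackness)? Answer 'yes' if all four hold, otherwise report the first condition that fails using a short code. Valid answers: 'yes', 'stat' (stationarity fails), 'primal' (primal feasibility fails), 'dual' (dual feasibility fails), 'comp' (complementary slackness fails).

Gradient of f: grad f(x) = Q x + c = (4, 2)
Constraint values g_i(x) = a_i^T x - b_i:
  g_1((3, 1)) = 0
Stationarity residual: grad f(x) + sum_i lambda_i a_i = (0, 0)
  -> stationarity OK
Primal feasibility (all g_i <= 0): OK
Dual feasibility (all lambda_i >= 0): FAILS
Complementary slackness (lambda_i * g_i(x) = 0 for all i): OK

Verdict: the first failing condition is dual_feasibility -> dual.

dual


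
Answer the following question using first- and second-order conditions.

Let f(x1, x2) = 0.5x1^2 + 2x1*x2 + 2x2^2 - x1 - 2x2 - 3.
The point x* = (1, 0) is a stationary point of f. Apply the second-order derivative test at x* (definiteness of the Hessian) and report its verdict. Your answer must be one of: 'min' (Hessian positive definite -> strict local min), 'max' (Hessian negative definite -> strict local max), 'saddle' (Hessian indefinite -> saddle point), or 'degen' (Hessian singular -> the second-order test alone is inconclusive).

Compute the Hessian H = grad^2 f:
  H = [[1, 2], [2, 4]]
Verify stationarity: grad f(x*) = H x* + g = (0, 0).
Eigenvalues of H: 0, 5.
H has a zero eigenvalue (singular; positive semidefinite but not definite), so H is neither positive definite, negative definite, nor indefinite. The second-order test alone is inconclusive -> degen.
(Indeed, f is constant along the null direction of H through x*, so x* is not a strict local extremum.)

degen


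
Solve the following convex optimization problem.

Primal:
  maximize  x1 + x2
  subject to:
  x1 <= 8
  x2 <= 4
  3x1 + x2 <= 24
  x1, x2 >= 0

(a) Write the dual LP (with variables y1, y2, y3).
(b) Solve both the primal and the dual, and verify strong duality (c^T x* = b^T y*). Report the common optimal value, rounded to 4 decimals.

The standard primal-dual pair for 'max c^T x s.t. A x <= b, x >= 0' is:
  Dual:  min b^T y  s.t.  A^T y >= c,  y >= 0.

So the dual LP is:
  minimize  8y1 + 4y2 + 24y3
  subject to:
    y1 + 3y3 >= 1
    y2 + y3 >= 1
    y1, y2, y3 >= 0

Solving the primal: x* = (6.6667, 4).
  primal value c^T x* = 10.6667.
Solving the dual: y* = (0, 0.6667, 0.3333).
  dual value b^T y* = 10.6667.
Strong duality: c^T x* = b^T y*. Confirmed.

10.6667


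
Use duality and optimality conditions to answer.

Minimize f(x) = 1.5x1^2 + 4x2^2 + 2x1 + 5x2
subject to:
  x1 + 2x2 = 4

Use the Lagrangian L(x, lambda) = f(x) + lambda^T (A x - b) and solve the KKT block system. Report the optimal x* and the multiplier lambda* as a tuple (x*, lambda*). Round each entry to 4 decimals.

Form the Lagrangian:
  L(x, lambda) = (1/2) x^T Q x + c^T x + lambda^T (A x - b)
Stationarity (grad_x L = 0): Q x + c + A^T lambda = 0.
Primal feasibility: A x = b.

This gives the KKT block system:
  [ Q   A^T ] [ x     ]   [-c ]
  [ A    0  ] [ lambda ] = [ b ]

Solving the linear system:
  x*      = (1.7, 1.15)
  lambda* = (-7.1)
  f(x*)   = 18.775

x* = (1.7, 1.15), lambda* = (-7.1)


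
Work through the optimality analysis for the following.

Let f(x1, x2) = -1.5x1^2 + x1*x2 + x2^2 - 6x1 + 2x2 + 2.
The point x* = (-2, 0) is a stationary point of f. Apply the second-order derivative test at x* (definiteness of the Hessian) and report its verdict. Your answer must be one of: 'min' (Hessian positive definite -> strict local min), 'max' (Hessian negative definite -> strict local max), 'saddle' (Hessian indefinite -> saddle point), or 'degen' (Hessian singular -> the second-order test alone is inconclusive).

Compute the Hessian H = grad^2 f:
  H = [[-3, 1], [1, 2]]
Verify stationarity: grad f(x*) = H x* + g = (0, 0).
Eigenvalues of H: -3.1926, 2.1926.
Eigenvalues have mixed signs, so H is indefinite -> x* is a saddle point.

saddle


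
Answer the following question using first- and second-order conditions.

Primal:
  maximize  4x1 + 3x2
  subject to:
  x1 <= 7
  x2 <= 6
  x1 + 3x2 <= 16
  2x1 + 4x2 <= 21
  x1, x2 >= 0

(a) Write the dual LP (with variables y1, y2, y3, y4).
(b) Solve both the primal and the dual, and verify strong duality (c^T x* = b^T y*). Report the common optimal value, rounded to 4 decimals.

The standard primal-dual pair for 'max c^T x s.t. A x <= b, x >= 0' is:
  Dual:  min b^T y  s.t.  A^T y >= c,  y >= 0.

So the dual LP is:
  minimize  7y1 + 6y2 + 16y3 + 21y4
  subject to:
    y1 + y3 + 2y4 >= 4
    y2 + 3y3 + 4y4 >= 3
    y1, y2, y3, y4 >= 0

Solving the primal: x* = (7, 1.75).
  primal value c^T x* = 33.25.
Solving the dual: y* = (2.5, 0, 0, 0.75).
  dual value b^T y* = 33.25.
Strong duality: c^T x* = b^T y*. Confirmed.

33.25


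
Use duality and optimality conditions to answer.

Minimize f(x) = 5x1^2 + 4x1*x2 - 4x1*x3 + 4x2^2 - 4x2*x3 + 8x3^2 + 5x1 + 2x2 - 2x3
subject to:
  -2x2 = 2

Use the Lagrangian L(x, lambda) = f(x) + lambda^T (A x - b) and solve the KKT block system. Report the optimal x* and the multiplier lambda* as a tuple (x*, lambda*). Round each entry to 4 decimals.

Form the Lagrangian:
  L(x, lambda) = (1/2) x^T Q x + c^T x + lambda^T (A x - b)
Stationarity (grad_x L = 0): Q x + c + A^T lambda = 0.
Primal feasibility: A x = b.

This gives the KKT block system:
  [ Q   A^T ] [ x     ]   [-c ]
  [ A    0  ] [ lambda ] = [ b ]

Solving the linear system:
  x*      = (-0.1667, -1, -0.1667)
  lambda* = (-3)
  f(x*)   = 1.75

x* = (-0.1667, -1, -0.1667), lambda* = (-3)


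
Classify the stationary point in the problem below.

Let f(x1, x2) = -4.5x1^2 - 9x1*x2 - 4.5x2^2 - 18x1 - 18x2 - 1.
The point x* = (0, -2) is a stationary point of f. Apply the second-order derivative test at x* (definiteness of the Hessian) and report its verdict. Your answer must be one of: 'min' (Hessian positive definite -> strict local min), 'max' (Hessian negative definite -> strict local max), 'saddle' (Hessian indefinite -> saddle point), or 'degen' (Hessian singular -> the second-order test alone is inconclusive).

Compute the Hessian H = grad^2 f:
  H = [[-9, -9], [-9, -9]]
Verify stationarity: grad f(x*) = H x* + g = (0, 0).
Eigenvalues of H: -18, 0.
H has a zero eigenvalue (singular; negative semidefinite but not definite), so H is neither positive definite, negative definite, nor indefinite. The second-order test alone is inconclusive -> degen.
(Indeed, f is constant along the null direction of H through x*, so x* is not a strict local extremum.)

degen


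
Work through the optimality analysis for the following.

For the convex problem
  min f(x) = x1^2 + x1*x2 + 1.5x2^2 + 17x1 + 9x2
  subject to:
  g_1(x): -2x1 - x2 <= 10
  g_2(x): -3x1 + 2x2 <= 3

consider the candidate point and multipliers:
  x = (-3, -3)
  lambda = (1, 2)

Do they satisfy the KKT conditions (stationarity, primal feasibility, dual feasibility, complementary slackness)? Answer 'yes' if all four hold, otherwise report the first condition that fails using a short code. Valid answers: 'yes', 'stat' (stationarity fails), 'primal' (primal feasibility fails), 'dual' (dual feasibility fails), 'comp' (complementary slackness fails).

Gradient of f: grad f(x) = Q x + c = (8, -3)
Constraint values g_i(x) = a_i^T x - b_i:
  g_1((-3, -3)) = -1
  g_2((-3, -3)) = 0
Stationarity residual: grad f(x) + sum_i lambda_i a_i = (0, 0)
  -> stationarity OK
Primal feasibility (all g_i <= 0): OK
Dual feasibility (all lambda_i >= 0): OK
Complementary slackness (lambda_i * g_i(x) = 0 for all i): FAILS

Verdict: the first failing condition is complementary_slackness -> comp.

comp


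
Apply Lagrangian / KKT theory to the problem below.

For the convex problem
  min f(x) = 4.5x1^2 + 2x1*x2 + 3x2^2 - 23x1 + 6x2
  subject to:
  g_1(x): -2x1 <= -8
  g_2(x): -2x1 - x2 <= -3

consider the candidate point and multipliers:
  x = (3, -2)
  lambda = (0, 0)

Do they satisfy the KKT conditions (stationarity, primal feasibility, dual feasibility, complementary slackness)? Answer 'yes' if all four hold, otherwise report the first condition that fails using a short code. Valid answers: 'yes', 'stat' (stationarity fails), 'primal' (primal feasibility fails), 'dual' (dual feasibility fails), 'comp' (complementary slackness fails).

Gradient of f: grad f(x) = Q x + c = (0, 0)
Constraint values g_i(x) = a_i^T x - b_i:
  g_1((3, -2)) = 2
  g_2((3, -2)) = -1
Stationarity residual: grad f(x) + sum_i lambda_i a_i = (0, 0)
  -> stationarity OK
Primal feasibility (all g_i <= 0): FAILS
Dual feasibility (all lambda_i >= 0): OK
Complementary slackness (lambda_i * g_i(x) = 0 for all i): OK

Verdict: the first failing condition is primal_feasibility -> primal.

primal


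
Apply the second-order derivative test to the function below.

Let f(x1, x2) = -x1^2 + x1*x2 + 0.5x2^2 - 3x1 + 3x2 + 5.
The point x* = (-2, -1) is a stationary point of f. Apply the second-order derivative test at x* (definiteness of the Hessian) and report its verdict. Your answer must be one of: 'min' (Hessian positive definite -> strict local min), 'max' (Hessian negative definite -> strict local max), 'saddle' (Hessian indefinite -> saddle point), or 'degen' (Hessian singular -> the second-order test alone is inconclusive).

Compute the Hessian H = grad^2 f:
  H = [[-2, 1], [1, 1]]
Verify stationarity: grad f(x*) = H x* + g = (0, 0).
Eigenvalues of H: -2.3028, 1.3028.
Eigenvalues have mixed signs, so H is indefinite -> x* is a saddle point.

saddle


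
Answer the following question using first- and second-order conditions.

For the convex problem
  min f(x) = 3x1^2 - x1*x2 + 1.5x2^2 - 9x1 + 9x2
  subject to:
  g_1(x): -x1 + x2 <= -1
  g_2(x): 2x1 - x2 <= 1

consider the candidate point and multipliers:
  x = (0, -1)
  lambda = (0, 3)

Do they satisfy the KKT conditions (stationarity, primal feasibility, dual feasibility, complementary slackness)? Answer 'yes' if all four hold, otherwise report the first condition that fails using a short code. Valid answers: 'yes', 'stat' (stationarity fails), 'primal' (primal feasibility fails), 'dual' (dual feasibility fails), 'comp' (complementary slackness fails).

Gradient of f: grad f(x) = Q x + c = (-8, 6)
Constraint values g_i(x) = a_i^T x - b_i:
  g_1((0, -1)) = 0
  g_2((0, -1)) = 0
Stationarity residual: grad f(x) + sum_i lambda_i a_i = (-2, 3)
  -> stationarity FAILS
Primal feasibility (all g_i <= 0): OK
Dual feasibility (all lambda_i >= 0): OK
Complementary slackness (lambda_i * g_i(x) = 0 for all i): OK

Verdict: the first failing condition is stationarity -> stat.

stat


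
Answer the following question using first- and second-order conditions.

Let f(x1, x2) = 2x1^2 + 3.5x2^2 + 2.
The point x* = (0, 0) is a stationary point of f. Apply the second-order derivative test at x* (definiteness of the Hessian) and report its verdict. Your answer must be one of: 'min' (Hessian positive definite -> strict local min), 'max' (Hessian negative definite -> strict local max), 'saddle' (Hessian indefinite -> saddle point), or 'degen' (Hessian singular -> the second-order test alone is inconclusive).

Compute the Hessian H = grad^2 f:
  H = [[4, 0], [0, 7]]
Verify stationarity: grad f(x*) = H x* + g = (0, 0).
Eigenvalues of H: 4, 7.
Both eigenvalues > 0, so H is positive definite -> x* is a strict local min.

min


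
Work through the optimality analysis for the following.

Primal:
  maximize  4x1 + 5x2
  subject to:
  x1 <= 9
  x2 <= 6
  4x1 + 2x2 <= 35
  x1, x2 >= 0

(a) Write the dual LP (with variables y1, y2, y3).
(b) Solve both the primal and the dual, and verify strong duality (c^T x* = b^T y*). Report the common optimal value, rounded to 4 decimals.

The standard primal-dual pair for 'max c^T x s.t. A x <= b, x >= 0' is:
  Dual:  min b^T y  s.t.  A^T y >= c,  y >= 0.

So the dual LP is:
  minimize  9y1 + 6y2 + 35y3
  subject to:
    y1 + 4y3 >= 4
    y2 + 2y3 >= 5
    y1, y2, y3 >= 0

Solving the primal: x* = (5.75, 6).
  primal value c^T x* = 53.
Solving the dual: y* = (0, 3, 1).
  dual value b^T y* = 53.
Strong duality: c^T x* = b^T y*. Confirmed.

53


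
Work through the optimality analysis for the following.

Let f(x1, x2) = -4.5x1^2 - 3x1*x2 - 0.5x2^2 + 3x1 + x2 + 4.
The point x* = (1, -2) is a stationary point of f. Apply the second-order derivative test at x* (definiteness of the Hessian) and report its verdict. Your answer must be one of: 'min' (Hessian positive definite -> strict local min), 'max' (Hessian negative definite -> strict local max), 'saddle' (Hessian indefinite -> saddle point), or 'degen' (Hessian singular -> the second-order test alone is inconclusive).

Compute the Hessian H = grad^2 f:
  H = [[-9, -3], [-3, -1]]
Verify stationarity: grad f(x*) = H x* + g = (0, 0).
Eigenvalues of H: -10, 0.
H has a zero eigenvalue (singular; negative semidefinite but not definite), so H is neither positive definite, negative definite, nor indefinite. The second-order test alone is inconclusive -> degen.
(Indeed, f is constant along the null direction of H through x*, so x* is not a strict local extremum.)

degen


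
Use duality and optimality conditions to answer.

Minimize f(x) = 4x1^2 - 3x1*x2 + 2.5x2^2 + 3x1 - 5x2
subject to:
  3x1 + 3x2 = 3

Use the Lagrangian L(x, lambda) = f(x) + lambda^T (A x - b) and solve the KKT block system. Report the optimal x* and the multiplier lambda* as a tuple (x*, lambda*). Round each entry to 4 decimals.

Form the Lagrangian:
  L(x, lambda) = (1/2) x^T Q x + c^T x + lambda^T (A x - b)
Stationarity (grad_x L = 0): Q x + c + A^T lambda = 0.
Primal feasibility: A x = b.

This gives the KKT block system:
  [ Q   A^T ] [ x     ]   [-c ]
  [ A    0  ] [ lambda ] = [ b ]

Solving the linear system:
  x*      = (0, 1)
  lambda* = (0)
  f(x*)   = -2.5

x* = (0, 1), lambda* = (0)


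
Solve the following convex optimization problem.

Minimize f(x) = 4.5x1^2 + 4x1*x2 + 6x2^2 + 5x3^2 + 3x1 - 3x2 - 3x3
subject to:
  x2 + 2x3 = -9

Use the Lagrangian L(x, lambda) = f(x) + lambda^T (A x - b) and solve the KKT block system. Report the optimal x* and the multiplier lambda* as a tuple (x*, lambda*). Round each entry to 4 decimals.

Form the Lagrangian:
  L(x, lambda) = (1/2) x^T Q x + c^T x + lambda^T (A x - b)
Stationarity (grad_x L = 0): Q x + c + A^T lambda = 0.
Primal feasibility: A x = b.

This gives the KKT block system:
  [ Q   A^T ] [ x     ]   [-c ]
  [ A    0  ] [ lambda ] = [ b ]

Solving the linear system:
  x*      = (0.3537, -1.5459, -3.7271)
  lambda* = (20.1354)
  f(x*)   = 99.0491

x* = (0.3537, -1.5459, -3.7271), lambda* = (20.1354)


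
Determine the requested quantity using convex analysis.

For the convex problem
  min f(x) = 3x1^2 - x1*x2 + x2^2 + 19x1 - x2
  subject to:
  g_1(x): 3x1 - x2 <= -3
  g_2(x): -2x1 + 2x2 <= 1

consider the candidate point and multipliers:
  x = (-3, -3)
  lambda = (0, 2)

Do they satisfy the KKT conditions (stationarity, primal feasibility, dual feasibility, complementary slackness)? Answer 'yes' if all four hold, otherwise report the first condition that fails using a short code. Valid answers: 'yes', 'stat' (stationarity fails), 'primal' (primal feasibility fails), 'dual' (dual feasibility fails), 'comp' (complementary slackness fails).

Gradient of f: grad f(x) = Q x + c = (4, -4)
Constraint values g_i(x) = a_i^T x - b_i:
  g_1((-3, -3)) = -3
  g_2((-3, -3)) = -1
Stationarity residual: grad f(x) + sum_i lambda_i a_i = (0, 0)
  -> stationarity OK
Primal feasibility (all g_i <= 0): OK
Dual feasibility (all lambda_i >= 0): OK
Complementary slackness (lambda_i * g_i(x) = 0 for all i): FAILS

Verdict: the first failing condition is complementary_slackness -> comp.

comp


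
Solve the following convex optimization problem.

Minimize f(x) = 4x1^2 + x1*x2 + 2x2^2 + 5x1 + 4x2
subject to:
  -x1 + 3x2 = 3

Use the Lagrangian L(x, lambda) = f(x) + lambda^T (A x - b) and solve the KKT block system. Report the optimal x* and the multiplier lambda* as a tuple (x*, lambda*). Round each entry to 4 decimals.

Form the Lagrangian:
  L(x, lambda) = (1/2) x^T Q x + c^T x + lambda^T (A x - b)
Stationarity (grad_x L = 0): Q x + c + A^T lambda = 0.
Primal feasibility: A x = b.

This gives the KKT block system:
  [ Q   A^T ] [ x     ]   [-c ]
  [ A    0  ] [ lambda ] = [ b ]

Solving the linear system:
  x*      = (-0.9512, 0.6829)
  lambda* = (-1.9268)
  f(x*)   = 1.878

x* = (-0.9512, 0.6829), lambda* = (-1.9268)


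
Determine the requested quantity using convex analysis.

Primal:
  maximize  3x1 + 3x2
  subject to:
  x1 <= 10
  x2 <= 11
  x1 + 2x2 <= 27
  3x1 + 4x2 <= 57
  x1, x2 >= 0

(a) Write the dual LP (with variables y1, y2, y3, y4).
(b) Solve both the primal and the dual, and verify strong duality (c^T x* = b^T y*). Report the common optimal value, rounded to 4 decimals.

The standard primal-dual pair for 'max c^T x s.t. A x <= b, x >= 0' is:
  Dual:  min b^T y  s.t.  A^T y >= c,  y >= 0.

So the dual LP is:
  minimize  10y1 + 11y2 + 27y3 + 57y4
  subject to:
    y1 + y3 + 3y4 >= 3
    y2 + 2y3 + 4y4 >= 3
    y1, y2, y3, y4 >= 0

Solving the primal: x* = (10, 6.75).
  primal value c^T x* = 50.25.
Solving the dual: y* = (0.75, 0, 0, 0.75).
  dual value b^T y* = 50.25.
Strong duality: c^T x* = b^T y*. Confirmed.

50.25


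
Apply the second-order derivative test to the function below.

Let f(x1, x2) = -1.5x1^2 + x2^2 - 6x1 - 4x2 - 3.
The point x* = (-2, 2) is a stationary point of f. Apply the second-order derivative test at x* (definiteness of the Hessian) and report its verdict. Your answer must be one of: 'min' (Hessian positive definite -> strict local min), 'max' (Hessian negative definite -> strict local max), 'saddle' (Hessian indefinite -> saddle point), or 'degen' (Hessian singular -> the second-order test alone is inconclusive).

Compute the Hessian H = grad^2 f:
  H = [[-3, 0], [0, 2]]
Verify stationarity: grad f(x*) = H x* + g = (0, 0).
Eigenvalues of H: -3, 2.
Eigenvalues have mixed signs, so H is indefinite -> x* is a saddle point.

saddle


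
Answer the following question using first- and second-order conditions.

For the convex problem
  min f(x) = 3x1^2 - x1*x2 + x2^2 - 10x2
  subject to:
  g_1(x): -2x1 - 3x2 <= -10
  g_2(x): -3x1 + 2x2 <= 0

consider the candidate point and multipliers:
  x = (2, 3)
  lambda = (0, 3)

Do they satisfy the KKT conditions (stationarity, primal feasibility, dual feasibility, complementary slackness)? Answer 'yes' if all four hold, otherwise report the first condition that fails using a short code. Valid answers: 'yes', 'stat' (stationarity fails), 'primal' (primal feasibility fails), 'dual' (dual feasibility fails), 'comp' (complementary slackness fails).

Gradient of f: grad f(x) = Q x + c = (9, -6)
Constraint values g_i(x) = a_i^T x - b_i:
  g_1((2, 3)) = -3
  g_2((2, 3)) = 0
Stationarity residual: grad f(x) + sum_i lambda_i a_i = (0, 0)
  -> stationarity OK
Primal feasibility (all g_i <= 0): OK
Dual feasibility (all lambda_i >= 0): OK
Complementary slackness (lambda_i * g_i(x) = 0 for all i): OK

Verdict: yes, KKT holds.

yes


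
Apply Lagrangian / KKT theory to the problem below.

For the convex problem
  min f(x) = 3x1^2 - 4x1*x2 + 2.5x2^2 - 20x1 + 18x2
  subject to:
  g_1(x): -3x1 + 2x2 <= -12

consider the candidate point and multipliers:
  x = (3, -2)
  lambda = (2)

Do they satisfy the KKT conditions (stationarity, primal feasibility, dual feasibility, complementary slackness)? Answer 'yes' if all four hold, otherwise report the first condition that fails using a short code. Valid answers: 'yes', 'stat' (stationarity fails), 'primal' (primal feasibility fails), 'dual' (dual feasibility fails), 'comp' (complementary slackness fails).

Gradient of f: grad f(x) = Q x + c = (6, -4)
Constraint values g_i(x) = a_i^T x - b_i:
  g_1((3, -2)) = -1
Stationarity residual: grad f(x) + sum_i lambda_i a_i = (0, 0)
  -> stationarity OK
Primal feasibility (all g_i <= 0): OK
Dual feasibility (all lambda_i >= 0): OK
Complementary slackness (lambda_i * g_i(x) = 0 for all i): FAILS

Verdict: the first failing condition is complementary_slackness -> comp.

comp


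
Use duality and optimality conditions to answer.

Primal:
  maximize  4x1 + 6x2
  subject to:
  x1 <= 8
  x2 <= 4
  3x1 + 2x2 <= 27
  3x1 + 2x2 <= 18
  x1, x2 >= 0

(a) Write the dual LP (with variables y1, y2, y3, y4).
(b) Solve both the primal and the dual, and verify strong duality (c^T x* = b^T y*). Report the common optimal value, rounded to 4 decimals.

The standard primal-dual pair for 'max c^T x s.t. A x <= b, x >= 0' is:
  Dual:  min b^T y  s.t.  A^T y >= c,  y >= 0.

So the dual LP is:
  minimize  8y1 + 4y2 + 27y3 + 18y4
  subject to:
    y1 + 3y3 + 3y4 >= 4
    y2 + 2y3 + 2y4 >= 6
    y1, y2, y3, y4 >= 0

Solving the primal: x* = (3.3333, 4).
  primal value c^T x* = 37.3333.
Solving the dual: y* = (0, 3.3333, 0, 1.3333).
  dual value b^T y* = 37.3333.
Strong duality: c^T x* = b^T y*. Confirmed.

37.3333


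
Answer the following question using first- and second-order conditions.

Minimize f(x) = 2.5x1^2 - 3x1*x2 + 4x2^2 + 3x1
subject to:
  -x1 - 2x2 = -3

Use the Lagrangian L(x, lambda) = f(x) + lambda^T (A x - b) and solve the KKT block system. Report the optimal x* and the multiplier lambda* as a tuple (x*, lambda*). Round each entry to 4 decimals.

Form the Lagrangian:
  L(x, lambda) = (1/2) x^T Q x + c^T x + lambda^T (A x - b)
Stationarity (grad_x L = 0): Q x + c + A^T lambda = 0.
Primal feasibility: A x = b.

This gives the KKT block system:
  [ Q   A^T ] [ x     ]   [-c ]
  [ A    0  ] [ lambda ] = [ b ]

Solving the linear system:
  x*      = (0.75, 1.125)
  lambda* = (3.375)
  f(x*)   = 6.1875

x* = (0.75, 1.125), lambda* = (3.375)


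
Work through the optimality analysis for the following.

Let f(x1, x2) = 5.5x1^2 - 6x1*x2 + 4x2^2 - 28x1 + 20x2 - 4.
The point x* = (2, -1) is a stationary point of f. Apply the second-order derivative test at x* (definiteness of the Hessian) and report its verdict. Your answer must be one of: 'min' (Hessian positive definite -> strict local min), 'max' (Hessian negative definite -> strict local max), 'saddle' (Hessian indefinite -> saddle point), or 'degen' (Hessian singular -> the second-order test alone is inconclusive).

Compute the Hessian H = grad^2 f:
  H = [[11, -6], [-6, 8]]
Verify stationarity: grad f(x*) = H x* + g = (0, 0).
Eigenvalues of H: 3.3153, 15.6847.
Both eigenvalues > 0, so H is positive definite -> x* is a strict local min.

min


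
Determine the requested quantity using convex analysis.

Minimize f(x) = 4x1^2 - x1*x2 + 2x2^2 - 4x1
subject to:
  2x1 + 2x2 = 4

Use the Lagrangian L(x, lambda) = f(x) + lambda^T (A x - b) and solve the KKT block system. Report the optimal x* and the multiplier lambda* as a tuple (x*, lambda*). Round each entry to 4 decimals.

Form the Lagrangian:
  L(x, lambda) = (1/2) x^T Q x + c^T x + lambda^T (A x - b)
Stationarity (grad_x L = 0): Q x + c + A^T lambda = 0.
Primal feasibility: A x = b.

This gives the KKT block system:
  [ Q   A^T ] [ x     ]   [-c ]
  [ A    0  ] [ lambda ] = [ b ]

Solving the linear system:
  x*      = (1, 1)
  lambda* = (-1.5)
  f(x*)   = 1

x* = (1, 1), lambda* = (-1.5)


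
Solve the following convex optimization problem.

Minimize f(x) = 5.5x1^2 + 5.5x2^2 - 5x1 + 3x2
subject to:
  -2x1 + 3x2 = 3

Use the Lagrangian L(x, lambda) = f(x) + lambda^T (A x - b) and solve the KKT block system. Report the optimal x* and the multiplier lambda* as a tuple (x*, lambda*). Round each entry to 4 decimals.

Form the Lagrangian:
  L(x, lambda) = (1/2) x^T Q x + c^T x + lambda^T (A x - b)
Stationarity (grad_x L = 0): Q x + c + A^T lambda = 0.
Primal feasibility: A x = b.

This gives the KKT block system:
  [ Q   A^T ] [ x     ]   [-c ]
  [ A    0  ] [ lambda ] = [ b ]

Solving the linear system:
  x*      = (-0.2727, 0.8182)
  lambda* = (-4)
  f(x*)   = 7.9091

x* = (-0.2727, 0.8182), lambda* = (-4)


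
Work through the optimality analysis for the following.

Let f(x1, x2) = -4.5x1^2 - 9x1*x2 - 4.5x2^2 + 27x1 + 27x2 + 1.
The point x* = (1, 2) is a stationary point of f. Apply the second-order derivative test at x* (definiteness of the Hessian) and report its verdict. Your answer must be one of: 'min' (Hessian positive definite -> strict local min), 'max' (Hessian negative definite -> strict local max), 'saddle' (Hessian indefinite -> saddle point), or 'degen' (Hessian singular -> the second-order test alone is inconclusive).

Compute the Hessian H = grad^2 f:
  H = [[-9, -9], [-9, -9]]
Verify stationarity: grad f(x*) = H x* + g = (0, 0).
Eigenvalues of H: -18, 0.
H has a zero eigenvalue (singular; negative semidefinite but not definite), so H is neither positive definite, negative definite, nor indefinite. The second-order test alone is inconclusive -> degen.
(Indeed, f is constant along the null direction of H through x*, so x* is not a strict local extremum.)

degen


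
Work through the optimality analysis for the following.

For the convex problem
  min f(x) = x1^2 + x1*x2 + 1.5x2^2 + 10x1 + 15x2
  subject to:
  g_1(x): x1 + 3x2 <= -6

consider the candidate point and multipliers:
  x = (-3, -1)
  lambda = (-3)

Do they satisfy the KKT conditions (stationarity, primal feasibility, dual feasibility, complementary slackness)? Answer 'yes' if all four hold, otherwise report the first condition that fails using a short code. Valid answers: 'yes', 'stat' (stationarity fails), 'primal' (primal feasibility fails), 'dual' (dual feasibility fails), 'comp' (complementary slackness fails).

Gradient of f: grad f(x) = Q x + c = (3, 9)
Constraint values g_i(x) = a_i^T x - b_i:
  g_1((-3, -1)) = 0
Stationarity residual: grad f(x) + sum_i lambda_i a_i = (0, 0)
  -> stationarity OK
Primal feasibility (all g_i <= 0): OK
Dual feasibility (all lambda_i >= 0): FAILS
Complementary slackness (lambda_i * g_i(x) = 0 for all i): OK

Verdict: the first failing condition is dual_feasibility -> dual.

dual


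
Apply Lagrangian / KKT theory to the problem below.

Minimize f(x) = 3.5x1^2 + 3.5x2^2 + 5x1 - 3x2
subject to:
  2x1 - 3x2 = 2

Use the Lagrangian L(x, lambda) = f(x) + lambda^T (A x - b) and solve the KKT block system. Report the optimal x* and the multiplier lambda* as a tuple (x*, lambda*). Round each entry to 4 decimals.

Form the Lagrangian:
  L(x, lambda) = (1/2) x^T Q x + c^T x + lambda^T (A x - b)
Stationarity (grad_x L = 0): Q x + c + A^T lambda = 0.
Primal feasibility: A x = b.

This gives the KKT block system:
  [ Q   A^T ] [ x     ]   [-c ]
  [ A    0  ] [ lambda ] = [ b ]

Solving the linear system:
  x*      = (0.011, -0.6593)
  lambda* = (-2.5385)
  f(x*)   = 3.5549

x* = (0.011, -0.6593), lambda* = (-2.5385)


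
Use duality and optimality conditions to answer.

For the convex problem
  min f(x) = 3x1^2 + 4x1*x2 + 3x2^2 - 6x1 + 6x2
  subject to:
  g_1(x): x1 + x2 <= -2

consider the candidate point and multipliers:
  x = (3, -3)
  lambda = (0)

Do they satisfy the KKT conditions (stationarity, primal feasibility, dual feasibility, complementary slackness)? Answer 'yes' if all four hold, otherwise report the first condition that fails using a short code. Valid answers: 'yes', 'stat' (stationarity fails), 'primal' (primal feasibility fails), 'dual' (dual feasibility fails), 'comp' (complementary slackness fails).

Gradient of f: grad f(x) = Q x + c = (0, 0)
Constraint values g_i(x) = a_i^T x - b_i:
  g_1((3, -3)) = 2
Stationarity residual: grad f(x) + sum_i lambda_i a_i = (0, 0)
  -> stationarity OK
Primal feasibility (all g_i <= 0): FAILS
Dual feasibility (all lambda_i >= 0): OK
Complementary slackness (lambda_i * g_i(x) = 0 for all i): OK

Verdict: the first failing condition is primal_feasibility -> primal.

primal


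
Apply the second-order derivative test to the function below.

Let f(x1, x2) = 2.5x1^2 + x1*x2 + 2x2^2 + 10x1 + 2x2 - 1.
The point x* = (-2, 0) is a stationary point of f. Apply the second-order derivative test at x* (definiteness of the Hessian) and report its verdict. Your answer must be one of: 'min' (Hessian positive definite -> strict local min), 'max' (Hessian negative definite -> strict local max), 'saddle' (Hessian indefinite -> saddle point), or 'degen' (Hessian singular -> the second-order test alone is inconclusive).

Compute the Hessian H = grad^2 f:
  H = [[5, 1], [1, 4]]
Verify stationarity: grad f(x*) = H x* + g = (0, 0).
Eigenvalues of H: 3.382, 5.618.
Both eigenvalues > 0, so H is positive definite -> x* is a strict local min.

min


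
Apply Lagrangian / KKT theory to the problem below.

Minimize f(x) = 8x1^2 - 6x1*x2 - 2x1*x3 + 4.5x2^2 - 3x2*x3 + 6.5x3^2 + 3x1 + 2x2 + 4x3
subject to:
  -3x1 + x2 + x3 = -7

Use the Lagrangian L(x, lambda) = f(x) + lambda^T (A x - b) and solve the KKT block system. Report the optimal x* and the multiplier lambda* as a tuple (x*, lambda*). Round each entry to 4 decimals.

Form the Lagrangian:
  L(x, lambda) = (1/2) x^T Q x + c^T x + lambda^T (A x - b)
Stationarity (grad_x L = 0): Q x + c + A^T lambda = 0.
Primal feasibility: A x = b.

This gives the KKT block system:
  [ Q   A^T ] [ x     ]   [-c ]
  [ A    0  ] [ lambda ] = [ b ]

Solving the linear system:
  x*      = (1.6257, -0.9094, -1.2135)
  lambda* = (12.2982)
  f(x*)   = 42.1462

x* = (1.6257, -0.9094, -1.2135), lambda* = (12.2982)


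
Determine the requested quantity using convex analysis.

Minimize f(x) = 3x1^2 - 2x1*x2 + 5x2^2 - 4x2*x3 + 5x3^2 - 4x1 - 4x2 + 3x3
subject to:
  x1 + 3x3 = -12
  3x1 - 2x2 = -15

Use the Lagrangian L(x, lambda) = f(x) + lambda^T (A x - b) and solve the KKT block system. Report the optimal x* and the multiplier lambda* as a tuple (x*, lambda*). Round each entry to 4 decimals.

Form the Lagrangian:
  L(x, lambda) = (1/2) x^T Q x + c^T x + lambda^T (A x - b)
Stationarity (grad_x L = 0): Q x + c + A^T lambda = 0.
Primal feasibility: A x = b.

This gives the KKT block system:
  [ Q   A^T ] [ x     ]   [-c ]
  [ A    0  ] [ lambda ] = [ b ]

Solving the linear system:
  x*      = (-4.8471, 0.2294, -2.3843)
  lambda* = (7.2535, 8.7626)
  f(x*)   = 114.8994

x* = (-4.8471, 0.2294, -2.3843), lambda* = (7.2535, 8.7626)


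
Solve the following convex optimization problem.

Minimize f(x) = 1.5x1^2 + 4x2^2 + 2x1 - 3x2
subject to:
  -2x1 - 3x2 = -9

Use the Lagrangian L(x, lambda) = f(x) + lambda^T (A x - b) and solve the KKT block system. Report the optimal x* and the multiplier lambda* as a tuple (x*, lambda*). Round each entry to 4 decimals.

Form the Lagrangian:
  L(x, lambda) = (1/2) x^T Q x + c^T x + lambda^T (A x - b)
Stationarity (grad_x L = 0): Q x + c + A^T lambda = 0.
Primal feasibility: A x = b.

This gives the KKT block system:
  [ Q   A^T ] [ x     ]   [-c ]
  [ A    0  ] [ lambda ] = [ b ]

Solving the linear system:
  x*      = (1.8305, 1.7797)
  lambda* = (3.7458)
  f(x*)   = 16.0169

x* = (1.8305, 1.7797), lambda* = (3.7458)


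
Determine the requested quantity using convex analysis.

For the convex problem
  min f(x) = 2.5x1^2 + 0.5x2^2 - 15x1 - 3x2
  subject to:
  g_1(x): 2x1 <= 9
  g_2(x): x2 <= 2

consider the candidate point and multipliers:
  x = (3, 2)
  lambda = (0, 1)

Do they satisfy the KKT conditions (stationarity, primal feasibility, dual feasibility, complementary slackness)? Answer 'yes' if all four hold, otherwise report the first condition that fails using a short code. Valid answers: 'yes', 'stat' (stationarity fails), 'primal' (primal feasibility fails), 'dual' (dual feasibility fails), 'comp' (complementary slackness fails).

Gradient of f: grad f(x) = Q x + c = (0, -1)
Constraint values g_i(x) = a_i^T x - b_i:
  g_1((3, 2)) = -3
  g_2((3, 2)) = 0
Stationarity residual: grad f(x) + sum_i lambda_i a_i = (0, 0)
  -> stationarity OK
Primal feasibility (all g_i <= 0): OK
Dual feasibility (all lambda_i >= 0): OK
Complementary slackness (lambda_i * g_i(x) = 0 for all i): OK

Verdict: yes, KKT holds.

yes


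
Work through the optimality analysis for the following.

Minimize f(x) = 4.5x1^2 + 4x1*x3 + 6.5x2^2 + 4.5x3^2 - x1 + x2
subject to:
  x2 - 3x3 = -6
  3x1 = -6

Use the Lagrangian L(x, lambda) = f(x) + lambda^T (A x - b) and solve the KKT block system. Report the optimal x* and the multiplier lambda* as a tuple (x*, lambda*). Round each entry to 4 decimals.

Form the Lagrangian:
  L(x, lambda) = (1/2) x^T Q x + c^T x + lambda^T (A x - b)
Stationarity (grad_x L = 0): Q x + c + A^T lambda = 0.
Primal feasibility: A x = b.

This gives the KKT block system:
  [ Q   A^T ] [ x     ]   [-c ]
  [ A    0  ] [ lambda ] = [ b ]

Solving the linear system:
  x*      = (-2, -0.3095, 1.8968)
  lambda* = (3.0238, 3.8042)
  f(x*)   = 21.3294

x* = (-2, -0.3095, 1.8968), lambda* = (3.0238, 3.8042)


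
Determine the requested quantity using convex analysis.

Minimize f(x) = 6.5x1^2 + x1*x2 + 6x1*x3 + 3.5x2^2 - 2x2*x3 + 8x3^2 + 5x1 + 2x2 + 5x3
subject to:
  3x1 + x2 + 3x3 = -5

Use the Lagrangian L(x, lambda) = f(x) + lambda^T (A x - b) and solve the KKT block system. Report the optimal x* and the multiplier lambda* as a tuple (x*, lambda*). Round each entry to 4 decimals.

Form the Lagrangian:
  L(x, lambda) = (1/2) x^T Q x + c^T x + lambda^T (A x - b)
Stationarity (grad_x L = 0): Q x + c + A^T lambda = 0.
Primal feasibility: A x = b.

This gives the KKT block system:
  [ Q   A^T ] [ x     ]   [-c ]
  [ A    0  ] [ lambda ] = [ b ]

Solving the linear system:
  x*      = (-0.6754, -0.8187, -0.7184)
  lambda* = (2.9696)
  f(x*)   = 3.121

x* = (-0.6754, -0.8187, -0.7184), lambda* = (2.9696)


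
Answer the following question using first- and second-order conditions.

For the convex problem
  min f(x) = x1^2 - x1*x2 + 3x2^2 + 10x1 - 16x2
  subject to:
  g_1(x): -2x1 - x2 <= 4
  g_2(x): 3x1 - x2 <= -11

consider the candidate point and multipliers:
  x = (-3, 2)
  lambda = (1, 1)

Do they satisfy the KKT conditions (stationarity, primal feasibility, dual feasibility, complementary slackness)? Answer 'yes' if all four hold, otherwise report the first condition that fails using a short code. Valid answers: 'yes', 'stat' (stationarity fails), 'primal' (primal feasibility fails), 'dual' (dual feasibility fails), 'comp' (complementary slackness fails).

Gradient of f: grad f(x) = Q x + c = (2, -1)
Constraint values g_i(x) = a_i^T x - b_i:
  g_1((-3, 2)) = 0
  g_2((-3, 2)) = 0
Stationarity residual: grad f(x) + sum_i lambda_i a_i = (3, -3)
  -> stationarity FAILS
Primal feasibility (all g_i <= 0): OK
Dual feasibility (all lambda_i >= 0): OK
Complementary slackness (lambda_i * g_i(x) = 0 for all i): OK

Verdict: the first failing condition is stationarity -> stat.

stat
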